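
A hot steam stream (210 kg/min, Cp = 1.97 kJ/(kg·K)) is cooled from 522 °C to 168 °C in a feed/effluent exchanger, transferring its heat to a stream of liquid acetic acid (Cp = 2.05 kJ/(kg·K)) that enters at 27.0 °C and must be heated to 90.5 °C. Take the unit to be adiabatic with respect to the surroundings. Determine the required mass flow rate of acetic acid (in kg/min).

ṁ_c = 1130 kg/min

Heat released by hot stream: Q = 210 × 1.97 × (522 − 168) = 146450 kJ/min
Energy balance on cold side (adiabatic exchanger): Q = ṁ_c·Cp_c·(T_c,out − T_c,in)
ṁ_c = 146450 / [2.05 × (90.5 − 27.0)] = 1125 kg/min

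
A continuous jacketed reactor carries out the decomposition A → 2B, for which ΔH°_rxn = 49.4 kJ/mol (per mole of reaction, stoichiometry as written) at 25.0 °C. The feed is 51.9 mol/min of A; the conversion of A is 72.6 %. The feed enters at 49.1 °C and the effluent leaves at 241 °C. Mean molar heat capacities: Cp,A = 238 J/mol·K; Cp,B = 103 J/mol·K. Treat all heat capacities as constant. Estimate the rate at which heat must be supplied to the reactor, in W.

Q_in = 66200 W

Extent of reaction ξ = 0.726 × 51.9 = 37.679 mol/min
Reaction term: ξ·ΔH°_rxn = 37.679 × 49.4 = 1861.4 kJ/min
Sensible, feed 49.1→25 °C: -297.69 kJ/min
Outlet flows (mol/min): A 14.221, B 75.359
Sensible, products 25→241 °C: 2407.6 kJ/min
Q = ΔH = 3971.3 kJ/min = 66.188 kW
Heat supplied = 66188 W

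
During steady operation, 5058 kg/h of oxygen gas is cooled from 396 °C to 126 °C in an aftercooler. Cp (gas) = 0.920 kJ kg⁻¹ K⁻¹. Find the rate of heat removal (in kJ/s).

Q = ṁ·Cp·ΔT = 5058 × 0.920 × (126 − 396) = -1.2564e+06 kJ/h
Converting: 1.2564e+06 / 3600 s = 349 kW

Q_c = 349 kJ/s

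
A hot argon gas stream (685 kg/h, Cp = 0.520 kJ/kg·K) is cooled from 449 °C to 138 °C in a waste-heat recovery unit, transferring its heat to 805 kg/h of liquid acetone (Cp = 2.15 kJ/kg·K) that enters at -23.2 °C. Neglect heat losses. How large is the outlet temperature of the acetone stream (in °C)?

T_c,out = 40.8 °C

Heat released by hot stream: Q = 685 × 0.520 × (449 − 138) = 110780 kJ/h
Energy balance on cold side (adiabatic exchanger): Q = ṁ_c·Cp_c·(T_c,out − T_c,in)
T_c,out = -23.2 + 110780/(805 × 2.15) = 40.806 °C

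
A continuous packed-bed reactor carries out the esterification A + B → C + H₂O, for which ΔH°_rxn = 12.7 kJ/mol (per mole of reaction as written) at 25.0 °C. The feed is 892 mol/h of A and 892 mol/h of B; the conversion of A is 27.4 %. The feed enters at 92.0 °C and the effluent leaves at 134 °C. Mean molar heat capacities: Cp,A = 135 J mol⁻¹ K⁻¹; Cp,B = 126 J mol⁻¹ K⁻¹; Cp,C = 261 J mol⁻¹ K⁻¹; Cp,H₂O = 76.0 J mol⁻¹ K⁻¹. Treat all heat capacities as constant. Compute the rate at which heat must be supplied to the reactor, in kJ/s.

Extent of reaction ξ = 0.274 × 892 = 244.41 mol/h
Reaction term: ξ·ΔH°_rxn = 244.41 × 12.7 = 3104 kJ/h
Sensible, feed 92.0→25 °C: -15598 kJ/h
Outlet flows (mol/h): A 647.59, B 647.59, C 244.41, H₂O 244.41
Sensible, products 25→134 °C: 27401 kJ/h
Q = ΔH = 14907 kJ/h = 4.1408 kW
Heat supplied = 4.1408 kJ/s

Q_in = 4.14 kJ/s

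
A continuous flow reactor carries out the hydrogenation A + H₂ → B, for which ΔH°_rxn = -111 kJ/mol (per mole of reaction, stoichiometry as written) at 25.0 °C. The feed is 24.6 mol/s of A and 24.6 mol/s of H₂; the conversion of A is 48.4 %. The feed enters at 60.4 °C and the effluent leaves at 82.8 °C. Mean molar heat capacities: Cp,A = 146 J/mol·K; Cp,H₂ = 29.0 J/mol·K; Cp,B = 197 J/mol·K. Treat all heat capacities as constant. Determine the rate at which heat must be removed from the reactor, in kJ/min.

Extent of reaction ξ = 0.484 × 24.6 = 11.906 mol/s
Reaction term: ξ·ΔH°_rxn = 11.906 × -111 = -1321.6 kJ/s
Sensible, feed 60.4→25 °C: -152.4 kJ/s
Outlet flows (mol/s): A 12.694, H₂ 12.694, B 11.906
Sensible, products 25→82.8 °C: 263.97 kJ/s
Q = ΔH = -1210 kJ/s = -1210 kW
Heat removed = 72602 kJ/min

Q_out = 72600 kJ/min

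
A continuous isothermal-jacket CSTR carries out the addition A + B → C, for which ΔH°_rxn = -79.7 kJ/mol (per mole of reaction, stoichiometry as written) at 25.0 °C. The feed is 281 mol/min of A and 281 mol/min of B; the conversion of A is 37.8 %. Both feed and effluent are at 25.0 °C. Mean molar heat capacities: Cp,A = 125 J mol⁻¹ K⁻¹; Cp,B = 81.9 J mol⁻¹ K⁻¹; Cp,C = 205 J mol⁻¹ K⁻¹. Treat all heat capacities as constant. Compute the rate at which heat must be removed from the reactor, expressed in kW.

Extent of reaction ξ = 0.378 × 281 = 106.22 mol/min
Reaction term: ξ·ΔH°_rxn = 106.22 × -79.7 = -8465.6 kJ/min
Q = ΔH = -8465.6 kJ/min = -141.09 kW
Heat removed = 141.09 kW

Q_out = 141 kW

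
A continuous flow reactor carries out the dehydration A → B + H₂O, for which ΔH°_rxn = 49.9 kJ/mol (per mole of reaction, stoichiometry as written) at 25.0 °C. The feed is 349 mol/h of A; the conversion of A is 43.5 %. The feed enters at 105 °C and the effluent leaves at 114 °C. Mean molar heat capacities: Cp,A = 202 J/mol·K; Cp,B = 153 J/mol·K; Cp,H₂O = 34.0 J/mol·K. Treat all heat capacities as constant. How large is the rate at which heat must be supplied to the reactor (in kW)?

Q_in = 2.22 kW

Extent of reaction ξ = 0.435 × 349 = 151.81 mol/h
Reaction term: ξ·ΔH°_rxn = 151.81 × 49.9 = 7575.6 kJ/h
Sensible, feed 105→25 °C: -5639.8 kJ/h
Outlet flows (mol/h): A 197.19, B 151.81, H₂O 151.81
Sensible, products 25→114 °C: 6071.6 kJ/h
Q = ΔH = 8007.4 kJ/h = 2.2243 kW
Heat supplied = 2.2243 kW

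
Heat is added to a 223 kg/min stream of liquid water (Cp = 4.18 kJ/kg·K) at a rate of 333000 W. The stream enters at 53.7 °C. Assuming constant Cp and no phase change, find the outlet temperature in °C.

Q = 333000 W = 19980 kJ/min
ΔT = Q/(ṁ·Cp) = 19980/(223×4.18) = 21.435 K
T_out = 53.7 + 21.435 = 75.135 °C

T_out = 75.1 °C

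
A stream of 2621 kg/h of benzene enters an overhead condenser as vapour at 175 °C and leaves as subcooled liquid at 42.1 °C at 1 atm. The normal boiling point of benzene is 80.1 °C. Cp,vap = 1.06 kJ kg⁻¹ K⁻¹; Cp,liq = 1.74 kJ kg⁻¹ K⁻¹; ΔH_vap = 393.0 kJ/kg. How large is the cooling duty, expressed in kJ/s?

vapour 175→80.1 °C: -100.59 kJ/kg
condensation at 80.1 °C: -393 kJ/kg
liquid 80.1→42.1 °C: -66.12 kJ/kg
Δh = -100.59 + -393 + -66.12 = -559.71 kJ/kg
Q = ṁ·Δh = 2621 kg/h × -559.71 kJ/kg = -1.467e+06 kJ/h
|Q| = 407.5 kW

Q_c = 408 kJ/s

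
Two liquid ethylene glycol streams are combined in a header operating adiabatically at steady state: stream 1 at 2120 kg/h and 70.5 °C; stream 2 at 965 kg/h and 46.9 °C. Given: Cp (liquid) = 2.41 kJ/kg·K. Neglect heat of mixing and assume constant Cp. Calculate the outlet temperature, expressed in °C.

T_out = 63.1 °C

Adiabatic, steady state ⇒ Σ ṁᵢCp,ᵢ(T_out − Tᵢ) = 0
Σ ṁᵢCp,ᵢTᵢ = 2120×2.41×70.5 + 965×2.41×46.9 = 469270
Σ ṁᵢCp,ᵢ = 2120×2.41 + 965×2.41 = 7434.9
T_out = 469270 / 7434.9 = 63.118 °C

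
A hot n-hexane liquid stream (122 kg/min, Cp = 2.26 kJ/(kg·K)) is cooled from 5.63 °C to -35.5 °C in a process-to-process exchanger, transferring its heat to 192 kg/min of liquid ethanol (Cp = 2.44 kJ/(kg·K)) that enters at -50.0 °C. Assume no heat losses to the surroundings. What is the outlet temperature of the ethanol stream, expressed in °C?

T_c,out = -25.8 °C

Heat released by hot stream: Q = 122 × 2.26 × (5.63 − -35.5) = 11340 kJ/min
Energy balance on cold side (adiabatic exchanger): Q = ṁ_c·Cp_c·(T_c,out − T_c,in)
T_c,out = -50.0 + 11340/(192 × 2.44) = -25.793 °C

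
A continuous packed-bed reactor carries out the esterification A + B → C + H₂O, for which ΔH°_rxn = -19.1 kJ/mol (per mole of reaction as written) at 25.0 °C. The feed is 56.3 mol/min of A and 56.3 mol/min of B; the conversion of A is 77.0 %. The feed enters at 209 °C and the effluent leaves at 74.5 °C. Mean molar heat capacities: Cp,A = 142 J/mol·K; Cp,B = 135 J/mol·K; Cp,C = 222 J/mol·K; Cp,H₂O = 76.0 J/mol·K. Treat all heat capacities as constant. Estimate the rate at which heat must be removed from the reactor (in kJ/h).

Extent of reaction ξ = 0.770 × 56.3 = 43.351 mol/min
Reaction term: ξ·ΔH°_rxn = 43.351 × -19.1 = -828 kJ/min
Sensible, feed 209→25 °C: -2869.5 kJ/min
Outlet flows (mol/min): A 12.949, B 12.949, C 43.351, H₂O 43.351
Sensible, products 25→74.5 °C: 817.02 kJ/min
Q = ΔH = -2880.5 kJ/min = -48.008 kW
Heat removed = 172830 kJ/h

Q_out = 173000 kJ/h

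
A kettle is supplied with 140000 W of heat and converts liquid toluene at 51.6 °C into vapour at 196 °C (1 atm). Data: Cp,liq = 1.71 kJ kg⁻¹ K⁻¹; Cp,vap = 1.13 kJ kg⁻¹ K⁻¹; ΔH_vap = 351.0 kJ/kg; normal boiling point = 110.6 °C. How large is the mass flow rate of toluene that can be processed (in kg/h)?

Δh = 1.71×(110.6−51.6) + 351.0 + 1.13×(196−110.6) = 548.39 kJ/kg
Q = 140000 W = 140 kJ/s = 504000 kJ/h
ṁ = Q/Δh = 504000 / 548.39 = 919.05 kg/h

ṁ = 919 kg/h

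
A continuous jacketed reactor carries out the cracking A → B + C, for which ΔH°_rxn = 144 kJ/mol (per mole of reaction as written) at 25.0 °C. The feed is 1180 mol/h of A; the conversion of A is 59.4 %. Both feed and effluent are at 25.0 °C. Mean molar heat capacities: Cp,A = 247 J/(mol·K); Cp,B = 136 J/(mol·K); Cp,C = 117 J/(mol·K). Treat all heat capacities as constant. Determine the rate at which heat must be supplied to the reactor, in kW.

Extent of reaction ξ = 0.594 × 1180 = 700.92 mol/h
Reaction term: ξ·ΔH°_rxn = 700.92 × 144 = 100930 kJ/h
Q = ΔH = 100930 kJ/h = 28.037 kW
Heat supplied = 28.037 kW

Q_in = 28.0 kW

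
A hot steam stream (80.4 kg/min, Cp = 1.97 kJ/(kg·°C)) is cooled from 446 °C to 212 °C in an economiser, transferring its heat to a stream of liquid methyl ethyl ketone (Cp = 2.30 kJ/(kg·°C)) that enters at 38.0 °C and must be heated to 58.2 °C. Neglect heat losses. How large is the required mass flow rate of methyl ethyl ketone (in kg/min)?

Heat released by hot stream: Q = 80.4 × 1.97 × (446 − 212) = 37063 kJ/min
Energy balance on cold side (adiabatic exchanger): Q = ṁ_c·Cp_c·(T_c,out − T_c,in)
ṁ_c = 37063 / [2.30 × (58.2 − 38.0)] = 797.74 kg/min

ṁ_c = 798 kg/min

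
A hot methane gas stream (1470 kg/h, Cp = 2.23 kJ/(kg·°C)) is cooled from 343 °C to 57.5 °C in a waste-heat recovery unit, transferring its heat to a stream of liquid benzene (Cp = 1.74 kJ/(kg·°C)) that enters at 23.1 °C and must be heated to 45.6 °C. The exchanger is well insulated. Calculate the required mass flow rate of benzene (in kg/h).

Heat released by hot stream: Q = 1470 × 2.23 × (343 − 57.5) = 935900 kJ/h
Energy balance on cold side (adiabatic exchanger): Q = ṁ_c·Cp_c·(T_c,out − T_c,in)
ṁ_c = 935900 / [1.74 × (45.6 − 23.1)] = 23905 kg/h

ṁ_c = 23900 kg/h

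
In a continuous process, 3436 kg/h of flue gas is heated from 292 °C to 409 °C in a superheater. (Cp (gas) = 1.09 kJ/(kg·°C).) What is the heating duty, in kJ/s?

Q = ṁ·Cp·ΔT = 3436 × 1.09 × (409 − 292) = 438190 kJ/h
Converting: 438190 / 3600 s = 121.72 kW

Q = 122 kJ/s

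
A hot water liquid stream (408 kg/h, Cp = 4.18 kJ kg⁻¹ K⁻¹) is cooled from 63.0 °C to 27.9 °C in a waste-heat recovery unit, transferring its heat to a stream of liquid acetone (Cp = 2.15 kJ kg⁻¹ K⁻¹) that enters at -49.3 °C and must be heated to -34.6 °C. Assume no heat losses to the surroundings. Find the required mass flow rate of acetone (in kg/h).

ṁ_c = 1890 kg/h

Heat released by hot stream: Q = 408 × 4.18 × (63.0 − 27.9) = 59861 kJ/h
Energy balance on cold side (adiabatic exchanger): Q = ṁ_c·Cp_c·(T_c,out − T_c,in)
ṁ_c = 59861 / [2.15 × (-34.6 − -49.3)] = 1894 kg/h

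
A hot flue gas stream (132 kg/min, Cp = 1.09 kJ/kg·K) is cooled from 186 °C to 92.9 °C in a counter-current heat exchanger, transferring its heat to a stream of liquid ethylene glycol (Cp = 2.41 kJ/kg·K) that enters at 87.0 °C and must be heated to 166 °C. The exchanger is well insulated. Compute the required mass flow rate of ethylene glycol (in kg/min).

ṁ_c = 70.4 kg/min

Heat released by hot stream: Q = 132 × 1.09 × (186 − 92.9) = 13395 kJ/min
Energy balance on cold side (adiabatic exchanger): Q = ṁ_c·Cp_c·(T_c,out − T_c,in)
ṁ_c = 13395 / [2.41 × (166 − 87.0)] = 70.357 kg/min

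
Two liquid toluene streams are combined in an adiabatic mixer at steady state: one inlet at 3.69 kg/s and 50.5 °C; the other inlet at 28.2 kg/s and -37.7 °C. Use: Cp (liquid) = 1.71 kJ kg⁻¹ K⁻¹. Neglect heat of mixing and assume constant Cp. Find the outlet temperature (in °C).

T_out = -27.5 °C

Energy balance with Q = 0: Σ ṁᵢCp,ᵢ(T_out − Tᵢ) = 0
Σ ṁᵢCp,ᵢTᵢ = 3.69×1.71×50.5 + 28.2×1.71×-37.7 = -1499.3
Σ ṁᵢCp,ᵢ = 3.69×1.71 + 28.2×1.71 = 54.532
T_out = -1499.3 / 54.532 = -27.494 °C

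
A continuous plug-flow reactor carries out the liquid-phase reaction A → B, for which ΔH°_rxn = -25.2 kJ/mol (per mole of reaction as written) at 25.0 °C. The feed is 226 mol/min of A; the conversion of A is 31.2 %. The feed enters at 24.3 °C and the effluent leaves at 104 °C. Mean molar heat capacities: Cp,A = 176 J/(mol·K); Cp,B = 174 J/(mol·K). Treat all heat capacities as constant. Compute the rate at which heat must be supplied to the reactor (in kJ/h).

Q_in = 82900 kJ/h

Extent of reaction ξ = 0.312 × 226 = 70.512 mol/min
Reaction term: ξ·ΔH°_rxn = 70.512 × -25.2 = -1776.9 kJ/min
Sensible, feed 24.3→25 °C: 27.843 kJ/min
Outlet flows (mol/min): A 155.49, B 70.512
Sensible, products 25→104 °C: 3131.2 kJ/min
Q = ΔH = 1382.1 kJ/min = 23.035 kW
Heat supplied = 82926 kJ/h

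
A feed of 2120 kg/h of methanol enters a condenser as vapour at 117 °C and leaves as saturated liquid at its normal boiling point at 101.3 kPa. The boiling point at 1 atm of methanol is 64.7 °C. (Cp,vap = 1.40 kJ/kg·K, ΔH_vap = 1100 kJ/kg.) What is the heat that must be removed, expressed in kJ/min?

Q_c = 41500 kJ/min

vapour 117→64.7 °C: -73.22 kJ/kg
condensation at 64.7 °C: -1100 kJ/kg
Δh = -73.22 + -1100 = -1173.2 kJ/kg
Q = ṁ·Δh = 2120 kg/h × -1173.2 kJ/kg = -2.4872e+06 kJ/h
|Q| = 690.9 kW = 41454 kJ/min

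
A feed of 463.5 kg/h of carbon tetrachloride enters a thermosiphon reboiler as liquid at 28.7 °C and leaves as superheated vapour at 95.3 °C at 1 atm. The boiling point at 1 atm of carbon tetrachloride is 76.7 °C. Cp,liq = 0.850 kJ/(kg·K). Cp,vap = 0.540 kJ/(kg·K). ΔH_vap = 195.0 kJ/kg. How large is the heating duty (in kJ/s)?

Q = 31.7 kJ/s

liquid 28.7→76.7 °C: 40.8 kJ/kg
vaporisation at 76.7 °C: 195 kJ/kg
vapour 76.7→95.3 °C: 10.044 kJ/kg
Δh = 40.8 + 195 + 10.044 = 245.84 kJ/kg
Q = ṁ·Δh = 463.5 kg/h × 245.84 kJ/kg = 113950 kJ/h
|Q| = 31.652 kW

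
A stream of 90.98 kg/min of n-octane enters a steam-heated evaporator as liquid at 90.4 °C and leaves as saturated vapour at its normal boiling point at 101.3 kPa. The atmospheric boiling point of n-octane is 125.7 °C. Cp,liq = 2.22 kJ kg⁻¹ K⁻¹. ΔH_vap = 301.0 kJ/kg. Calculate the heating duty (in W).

liquid 90.4→125.7 °C: 78.366 kJ/kg
vaporisation at 125.7 °C: 301 kJ/kg
Δh = 78.366 + 301 = 379.37 kJ/kg
Q = ṁ·Δh = 90.98 kg/min × 379.37 kJ/kg = 34515 kJ/min
|Q| = 575.25 kW = 575250 W

Q = 575000 W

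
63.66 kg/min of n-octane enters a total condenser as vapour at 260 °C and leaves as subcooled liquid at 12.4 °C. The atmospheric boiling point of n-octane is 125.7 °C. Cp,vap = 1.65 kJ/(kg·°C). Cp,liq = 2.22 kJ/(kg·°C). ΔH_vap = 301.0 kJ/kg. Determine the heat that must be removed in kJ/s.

Q_c = 821 kJ/s

vapour 260→125.7 °C: -221.59 kJ/kg
condensation at 125.7 °C: -301 kJ/kg
liquid 125.7→12.4 °C: -251.53 kJ/kg
Δh = -221.59 + -301 + -251.53 = -774.12 kJ/kg
Q = ṁ·Δh = 63.66 kg/min × -774.12 kJ/kg = -49281 kJ/min
|Q| = 821.34 kW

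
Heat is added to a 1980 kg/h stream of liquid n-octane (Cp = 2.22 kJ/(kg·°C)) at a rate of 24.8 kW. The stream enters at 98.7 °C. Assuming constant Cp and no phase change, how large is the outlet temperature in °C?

T_out = 119 °C

Q = 24.8 kW = 89280 kJ/h
ΔT = Q/(ṁ·Cp) = 89280/(1980×2.22) = 20.311 K
T_out = 98.7 + 20.311 = 119.01 °C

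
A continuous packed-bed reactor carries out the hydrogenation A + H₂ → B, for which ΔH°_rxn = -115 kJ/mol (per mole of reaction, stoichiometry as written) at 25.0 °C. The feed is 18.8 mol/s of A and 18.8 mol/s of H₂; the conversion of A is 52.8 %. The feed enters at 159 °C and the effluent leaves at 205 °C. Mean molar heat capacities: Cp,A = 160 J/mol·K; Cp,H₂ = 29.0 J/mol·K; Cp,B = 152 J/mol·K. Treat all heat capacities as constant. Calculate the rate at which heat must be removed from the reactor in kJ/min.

Extent of reaction ξ = 0.528 × 18.8 = 9.9264 mol/s
Reaction term: ξ·ΔH°_rxn = 9.9264 × -115 = -1141.5 kJ/s
Sensible, feed 159→25 °C: -476.13 kJ/s
Outlet flows (mol/s): A 8.8736, H₂ 8.8736, B 9.9264
Sensible, products 25→205 °C: 573.47 kJ/s
Q = ΔH = -1044.2 kJ/s = -1044.2 kW
Heat removed = 62652 kJ/min

Q_out = 62700 kJ/min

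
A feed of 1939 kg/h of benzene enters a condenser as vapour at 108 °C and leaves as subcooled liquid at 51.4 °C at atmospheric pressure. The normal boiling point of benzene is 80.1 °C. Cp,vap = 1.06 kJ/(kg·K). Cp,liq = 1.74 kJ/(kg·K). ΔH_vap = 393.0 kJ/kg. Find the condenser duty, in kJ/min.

Q_c = 15300 kJ/min

vapour 108→80.1 °C: -29.574 kJ/kg
condensation at 80.1 °C: -393 kJ/kg
liquid 80.1→51.4 °C: -49.938 kJ/kg
Δh = -29.574 + -393 + -49.938 = -472.51 kJ/kg
Q = ṁ·Δh = 1939 kg/h × -472.51 kJ/kg = -916200 kJ/h
|Q| = 254.5 kW = 15270 kJ/min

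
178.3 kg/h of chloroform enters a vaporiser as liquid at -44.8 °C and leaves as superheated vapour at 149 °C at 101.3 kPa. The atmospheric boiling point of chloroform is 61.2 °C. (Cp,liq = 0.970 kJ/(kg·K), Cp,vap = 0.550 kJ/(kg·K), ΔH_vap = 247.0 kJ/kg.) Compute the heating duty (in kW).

Q = 19.7 kW

liquid -44.8→61.2 °C: 102.82 kJ/kg
vaporisation at 61.2 °C: 247 kJ/kg
vapour 61.2→149 °C: 48.29 kJ/kg
Δh = 102.82 + 247 + 48.29 = 398.11 kJ/kg
Q = ṁ·Δh = 178.3 kg/h × 398.11 kJ/kg = 70983 kJ/h
|Q| = 19.718 kW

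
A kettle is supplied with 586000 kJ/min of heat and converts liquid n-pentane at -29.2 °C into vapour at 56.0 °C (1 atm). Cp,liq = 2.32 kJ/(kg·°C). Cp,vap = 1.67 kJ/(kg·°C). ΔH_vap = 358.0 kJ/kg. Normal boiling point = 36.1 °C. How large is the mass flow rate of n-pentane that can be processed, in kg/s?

ṁ = 18.0 kg/s

Δh = 2.32×(36.1−-29.2) + 358.0 + 1.67×(56.0−36.1) = 542.73 kJ/kg
Q = 586000 kJ/min = 9766.7 kJ/s = 9766.7 kJ/s
ṁ = Q/Δh = 9766.7 / 542.73 = 17.995 kg/s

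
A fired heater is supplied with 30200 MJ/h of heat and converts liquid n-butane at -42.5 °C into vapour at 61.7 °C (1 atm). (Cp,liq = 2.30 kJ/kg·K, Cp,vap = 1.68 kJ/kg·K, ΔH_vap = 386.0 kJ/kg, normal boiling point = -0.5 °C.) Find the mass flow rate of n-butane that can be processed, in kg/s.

Δh = 2.30×(-0.5−-42.5) + 386.0 + 1.68×(61.7−-0.5) = 587.1 kJ/kg
Q = 30200 MJ/h = 8388.9 kJ/s = 8388.9 kJ/s
ṁ = Q/Δh = 8388.9 / 587.1 = 14.289 kg/s

ṁ = 14.3 kg/s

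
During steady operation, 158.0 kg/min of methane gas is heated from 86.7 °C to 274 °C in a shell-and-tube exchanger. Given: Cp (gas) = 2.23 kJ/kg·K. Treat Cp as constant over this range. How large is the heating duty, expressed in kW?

Q = 1100 kW

Q = ṁ·Cp·ΔT = 158.0 × 2.23 × (274 − 86.7) = 65993 kJ/min
Converting: 65993 / 60 s = 1099.9 kW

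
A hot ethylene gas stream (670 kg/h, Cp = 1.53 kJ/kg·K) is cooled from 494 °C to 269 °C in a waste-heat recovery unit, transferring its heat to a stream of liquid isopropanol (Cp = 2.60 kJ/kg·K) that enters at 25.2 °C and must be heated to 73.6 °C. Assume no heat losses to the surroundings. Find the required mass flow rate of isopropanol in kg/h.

Heat released by hot stream: Q = 670 × 1.53 × (494 − 269) = 230650 kJ/h
Energy balance on cold side (adiabatic exchanger): Q = ṁ_c·Cp_c·(T_c,out − T_c,in)
ṁ_c = 230650 / [2.60 × (73.6 − 25.2)] = 1832.9 kg/h

ṁ_c = 1830 kg/h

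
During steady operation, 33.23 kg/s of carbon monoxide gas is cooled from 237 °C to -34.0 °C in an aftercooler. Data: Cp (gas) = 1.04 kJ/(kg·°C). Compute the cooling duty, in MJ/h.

Q_c = 33700 MJ/h

Q = ṁ·Cp·ΔT = 33.23 × 1.04 × (-34.0 − 237) = -9365.5 kJ/s
Cooling duty = 33716 MJ/h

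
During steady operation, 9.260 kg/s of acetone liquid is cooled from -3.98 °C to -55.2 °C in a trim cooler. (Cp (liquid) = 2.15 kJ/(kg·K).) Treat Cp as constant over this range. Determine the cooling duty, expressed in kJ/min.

Q = ṁ·Cp·ΔT = 9.260 × 2.15 × (-55.2 − -3.98) = -1019.7 kJ/s
Cooling duty = 61184 kJ/min

Q_c = 61200 kJ/min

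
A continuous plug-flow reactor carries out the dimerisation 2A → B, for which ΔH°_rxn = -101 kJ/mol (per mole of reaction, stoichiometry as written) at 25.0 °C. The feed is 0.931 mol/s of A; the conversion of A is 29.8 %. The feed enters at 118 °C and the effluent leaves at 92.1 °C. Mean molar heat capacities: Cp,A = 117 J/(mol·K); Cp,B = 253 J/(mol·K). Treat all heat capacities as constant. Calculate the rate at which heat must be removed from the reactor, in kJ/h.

Q_out = 60000 kJ/h

Extent of reaction ξ = 0.298 × 0.931 / 2 = 0.13872 mol/s
Reaction term: ξ·ΔH°_rxn = 0.13872 × -101 = -14.011 kJ/s
Sensible, feed 118→25 °C: -10.13 kJ/s
Outlet flows (mol/s): A 0.65356, B 0.13872
Sensible, products 25→92.1 °C: 7.4859 kJ/s
Q = ΔH = -16.655 kJ/s = -16.655 kW
Heat removed = 59958 kJ/h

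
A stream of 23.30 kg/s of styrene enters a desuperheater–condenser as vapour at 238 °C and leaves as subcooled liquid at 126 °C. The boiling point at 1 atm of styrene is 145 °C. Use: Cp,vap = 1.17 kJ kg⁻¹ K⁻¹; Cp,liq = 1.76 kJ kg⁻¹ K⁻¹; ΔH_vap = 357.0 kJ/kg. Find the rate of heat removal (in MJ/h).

vapour 238→145 °C: -108.81 kJ/kg
condensation at 145 °C: -357 kJ/kg
liquid 145→126 °C: -33.44 kJ/kg
Δh = -108.81 + -357 + -33.44 = -499.25 kJ/kg
Q = ṁ·Δh = 23.30 kg/s × -499.25 kJ/kg = -11633 kJ/s
|Q| = 11633 kW = 41877 MJ/h

Q_c = 41900 MJ/h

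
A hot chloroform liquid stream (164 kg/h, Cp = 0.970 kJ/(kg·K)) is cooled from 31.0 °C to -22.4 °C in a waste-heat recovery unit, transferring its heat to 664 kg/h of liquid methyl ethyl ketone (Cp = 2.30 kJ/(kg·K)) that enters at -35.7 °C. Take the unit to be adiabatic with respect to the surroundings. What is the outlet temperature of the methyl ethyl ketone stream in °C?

T_c,out = -30.1 °C

Heat released by hot stream: Q = 164 × 0.970 × (31.0 − -22.4) = 8494.9 kJ/h
Energy balance on cold side (adiabatic exchanger): Q = ṁ_c·Cp_c·(T_c,out − T_c,in)
T_c,out = -35.7 + 8494.9/(664 × 2.30) = -30.138 °C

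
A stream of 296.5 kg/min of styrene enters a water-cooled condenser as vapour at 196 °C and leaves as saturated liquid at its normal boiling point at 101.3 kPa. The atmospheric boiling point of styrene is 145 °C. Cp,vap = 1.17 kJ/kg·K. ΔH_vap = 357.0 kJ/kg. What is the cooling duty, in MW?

Q_c = 2.06 MW

vapour 196→145 °C: -59.67 kJ/kg
condensation at 145 °C: -357 kJ/kg
Δh = -59.67 + -357 = -416.67 kJ/kg
Q = ṁ·Δh = 296.5 kg/min × -416.67 kJ/kg = -123540 kJ/min
|Q| = 2059 kW = 2.059 MW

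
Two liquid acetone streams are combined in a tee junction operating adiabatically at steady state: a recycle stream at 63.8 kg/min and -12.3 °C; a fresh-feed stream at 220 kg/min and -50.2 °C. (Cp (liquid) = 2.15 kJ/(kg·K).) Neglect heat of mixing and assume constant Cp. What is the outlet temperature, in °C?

T_out = -41.7 °C

No heat crosses the boundary, so H_out = H_in.
T_out = Σ ṁᵢCp,ᵢTᵢ / Σ ṁᵢCp,ᵢ
      = -25432 / 610.17 = -41.68 °C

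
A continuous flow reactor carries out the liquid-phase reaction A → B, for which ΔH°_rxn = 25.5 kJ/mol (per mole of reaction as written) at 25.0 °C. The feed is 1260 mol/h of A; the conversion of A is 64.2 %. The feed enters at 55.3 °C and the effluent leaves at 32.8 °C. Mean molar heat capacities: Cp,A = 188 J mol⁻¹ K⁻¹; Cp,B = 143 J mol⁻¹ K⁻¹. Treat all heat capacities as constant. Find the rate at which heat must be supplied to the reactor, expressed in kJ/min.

Extent of reaction ξ = 0.642 × 1260 = 808.92 mol/h
Reaction term: ξ·ΔH°_rxn = 808.92 × 25.5 = 20627 kJ/h
Sensible, feed 55.3→25 °C: -7177.5 kJ/h
Outlet flows (mol/h): A 451.08, B 808.92
Sensible, products 25→32.8 °C: 1563.7 kJ/h
Q = ΔH = 15014 kJ/h = 4.1705 kW
Heat supplied = 250.23 kJ/min

Q_in = 250 kJ/min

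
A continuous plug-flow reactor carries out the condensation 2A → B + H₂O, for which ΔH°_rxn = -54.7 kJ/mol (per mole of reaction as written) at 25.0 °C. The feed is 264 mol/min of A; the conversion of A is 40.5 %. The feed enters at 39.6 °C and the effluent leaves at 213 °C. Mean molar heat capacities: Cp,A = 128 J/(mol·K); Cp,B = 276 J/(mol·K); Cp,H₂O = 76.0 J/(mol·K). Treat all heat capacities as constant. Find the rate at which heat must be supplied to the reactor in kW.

Q_in = 65.0 kW

Extent of reaction ξ = 0.405 × 264 / 2 = 53.46 mol/min
Reaction term: ξ·ΔH°_rxn = 53.46 × -54.7 = -2924.3 kJ/min
Sensible, feed 39.6→25 °C: -493.36 kJ/min
Outlet flows (mol/min): A 157.08, B 53.46, H₂O 53.46
Sensible, products 25→213 °C: 7317.7 kJ/min
Q = ΔH = 3900.1 kJ/min = 65.002 kW
Heat supplied = 65.002 kW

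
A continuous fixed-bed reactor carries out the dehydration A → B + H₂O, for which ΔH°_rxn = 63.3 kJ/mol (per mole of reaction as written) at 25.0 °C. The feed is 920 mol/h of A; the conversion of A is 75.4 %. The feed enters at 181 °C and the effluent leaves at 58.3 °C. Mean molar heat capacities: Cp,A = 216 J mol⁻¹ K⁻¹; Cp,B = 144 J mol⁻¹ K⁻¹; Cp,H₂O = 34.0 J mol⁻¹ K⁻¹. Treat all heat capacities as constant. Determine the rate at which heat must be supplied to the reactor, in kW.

Extent of reaction ξ = 0.754 × 920 = 693.68 mol/h
Reaction term: ξ·ΔH°_rxn = 693.68 × 63.3 = 43910 kJ/h
Sensible, feed 181→25 °C: -31000 kJ/h
Outlet flows (mol/h): A 226.32, B 693.68, H₂O 693.68
Sensible, products 25→58.3 °C: 5739.6 kJ/h
Q = ΔH = 18649 kJ/h = 5.1803 kW
Heat supplied = 5.1803 kW

Q_in = 5.18 kW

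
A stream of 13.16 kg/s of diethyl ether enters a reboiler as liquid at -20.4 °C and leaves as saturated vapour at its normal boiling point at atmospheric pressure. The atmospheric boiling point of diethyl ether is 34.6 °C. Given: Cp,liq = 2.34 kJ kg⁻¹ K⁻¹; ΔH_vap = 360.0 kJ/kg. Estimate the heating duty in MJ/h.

liquid -20.4→34.6 °C: 128.7 kJ/kg
vaporisation at 34.6 °C: 360 kJ/kg
Δh = 128.7 + 360 = 488.7 kJ/kg
Q = ṁ·Δh = 13.16 kg/s × 488.7 kJ/kg = 6431.3 kJ/s
|Q| = 6431.3 kW = 23153 MJ/h

Q = 23200 MJ/h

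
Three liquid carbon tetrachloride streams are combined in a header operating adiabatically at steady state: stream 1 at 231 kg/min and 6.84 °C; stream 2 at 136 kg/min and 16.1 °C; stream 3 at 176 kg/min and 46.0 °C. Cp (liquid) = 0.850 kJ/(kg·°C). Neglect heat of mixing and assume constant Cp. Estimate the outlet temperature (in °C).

T_out = 21.9 °C

No heat crosses the boundary, so H_out = H_in.
Σ ṁᵢCp,ᵢTᵢ = 231×0.850×6.84 + 136×0.850×16.1 + 176×0.850×46.0 = 10086
Σ ṁᵢCp,ᵢ = 231×0.850 + 136×0.850 + 176×0.850 = 461.55
T_out = 10086 / 461.55 = 21.852 °C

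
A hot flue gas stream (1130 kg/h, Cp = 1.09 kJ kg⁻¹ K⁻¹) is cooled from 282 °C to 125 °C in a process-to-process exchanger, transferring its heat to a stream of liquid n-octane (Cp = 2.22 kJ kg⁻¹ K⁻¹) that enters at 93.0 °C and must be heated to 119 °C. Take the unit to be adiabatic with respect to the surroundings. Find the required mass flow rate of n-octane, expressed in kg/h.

ṁ_c = 3350 kg/h

Heat released by hot stream: Q = 1130 × 1.09 × (282 − 125) = 193380 kJ/h
Energy balance on cold side (adiabatic exchanger): Q = ṁ_c·Cp_c·(T_c,out − T_c,in)
ṁ_c = 193380 / [2.22 × (119 − 93.0)] = 3350.3 kg/h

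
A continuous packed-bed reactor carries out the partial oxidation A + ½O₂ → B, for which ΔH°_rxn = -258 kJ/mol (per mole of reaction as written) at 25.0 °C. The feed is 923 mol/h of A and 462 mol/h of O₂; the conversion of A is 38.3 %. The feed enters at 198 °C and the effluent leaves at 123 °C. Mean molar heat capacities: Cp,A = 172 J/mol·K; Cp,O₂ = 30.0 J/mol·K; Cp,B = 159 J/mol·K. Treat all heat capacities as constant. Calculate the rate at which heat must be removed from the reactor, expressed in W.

Extent of reaction ξ = 0.383 × 923 = 353.51 mol/h
Reaction term: ξ·ΔH°_rxn = 353.51 × -258 = -91205 kJ/h
Sensible, feed 198→25 °C: -29863 kJ/h
Outlet flows (mol/h): A 569.49, O₂ 285.25, B 353.51
Sensible, products 25→123 °C: 15946 kJ/h
Q = ΔH = -105120 kJ/h = -29.2 kW
Heat removed = 29200 W

Q_out = 29200 W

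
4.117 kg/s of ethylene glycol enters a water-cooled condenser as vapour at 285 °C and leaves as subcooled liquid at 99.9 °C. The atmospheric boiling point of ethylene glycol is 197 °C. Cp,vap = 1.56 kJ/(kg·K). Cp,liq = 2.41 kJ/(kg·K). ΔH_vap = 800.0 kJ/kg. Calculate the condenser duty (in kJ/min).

Q_c = 289000 kJ/min

vapour 285→197 °C: -137.28 kJ/kg
condensation at 197 °C: -800 kJ/kg
liquid 197→99.9 °C: -234.01 kJ/kg
Δh = -137.28 + -800 + -234.01 = -1171.3 kJ/kg
Q = ṁ·Δh = 4.117 kg/s × -1171.3 kJ/kg = -4822.2 kJ/s
|Q| = 4822.2 kW = 289330 kJ/min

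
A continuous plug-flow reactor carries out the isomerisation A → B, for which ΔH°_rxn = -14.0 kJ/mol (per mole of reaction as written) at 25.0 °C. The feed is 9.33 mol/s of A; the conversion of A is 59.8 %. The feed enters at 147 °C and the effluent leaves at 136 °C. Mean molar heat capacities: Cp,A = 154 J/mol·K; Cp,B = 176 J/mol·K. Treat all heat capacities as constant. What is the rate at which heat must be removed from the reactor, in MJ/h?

Extent of reaction ξ = 0.598 × 9.33 = 5.5793 mol/s
Reaction term: ξ·ΔH°_rxn = 5.5793 × -14.0 = -78.111 kJ/s
Sensible, feed 147→25 °C: -175.29 kJ/s
Outlet flows (mol/s): A 3.7507, B 5.5793
Sensible, products 25→136 °C: 173.11 kJ/s
Q = ΔH = -80.291 kJ/s = -80.291 kW
Heat removed = 289.05 MJ/h

Q_out = 289 MJ/h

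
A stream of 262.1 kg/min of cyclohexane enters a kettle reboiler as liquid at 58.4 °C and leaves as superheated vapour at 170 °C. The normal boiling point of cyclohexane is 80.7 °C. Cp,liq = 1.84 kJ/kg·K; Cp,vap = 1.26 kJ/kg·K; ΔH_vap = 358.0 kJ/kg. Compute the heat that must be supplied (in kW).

Q = 2230 kW

liquid 58.4→80.7 °C: 41.032 kJ/kg
vaporisation at 80.7 °C: 358 kJ/kg
vapour 80.7→170 °C: 112.52 kJ/kg
Δh = 41.032 + 358 + 112.52 = 511.55 kJ/kg
Q = ṁ·Δh = 262.1 kg/min × 511.55 kJ/kg = 134080 kJ/min
|Q| = 2234.6 kW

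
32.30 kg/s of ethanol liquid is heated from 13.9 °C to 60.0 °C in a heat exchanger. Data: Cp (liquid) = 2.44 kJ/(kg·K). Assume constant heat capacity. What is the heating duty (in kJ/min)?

Q = ṁ·Cp·ΔT = 32.30 × 2.44 × (60.0 − 13.9) = 3633.2 kJ/s
Heating duty = 217990 kJ/min

Q = 218000 kJ/min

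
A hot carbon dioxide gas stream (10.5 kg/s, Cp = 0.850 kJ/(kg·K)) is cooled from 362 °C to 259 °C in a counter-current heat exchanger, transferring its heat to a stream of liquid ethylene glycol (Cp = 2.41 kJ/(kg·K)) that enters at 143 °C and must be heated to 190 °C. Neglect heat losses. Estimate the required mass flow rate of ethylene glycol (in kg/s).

ṁ_c = 8.12 kg/s

Heat released by hot stream: Q = 10.5 × 0.850 × (362 − 259) = 919.27 kJ/s
Energy balance on cold side (adiabatic exchanger): Q = ṁ_c·Cp_c·(T_c,out − T_c,in)
ṁ_c = 919.27 / [2.41 × (190 − 143)] = 8.1158 kg/s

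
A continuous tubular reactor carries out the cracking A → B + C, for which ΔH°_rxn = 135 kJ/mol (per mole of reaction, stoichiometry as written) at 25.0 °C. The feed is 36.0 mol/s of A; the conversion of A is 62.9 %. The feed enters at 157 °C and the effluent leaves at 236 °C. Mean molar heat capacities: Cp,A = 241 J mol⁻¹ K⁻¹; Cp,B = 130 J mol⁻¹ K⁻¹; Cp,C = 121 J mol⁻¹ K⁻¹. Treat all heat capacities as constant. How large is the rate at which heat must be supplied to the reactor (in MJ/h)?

Q_in = 13600 MJ/h

Extent of reaction ξ = 0.629 × 36.0 = 22.644 mol/s
Reaction term: ξ·ΔH°_rxn = 22.644 × 135 = 3056.9 kJ/s
Sensible, feed 157→25 °C: -1145.2 kJ/s
Outlet flows (mol/s): A 13.356, B 22.644, C 22.644
Sensible, products 25→236 °C: 1878.4 kJ/s
Q = ΔH = 3790.1 kJ/s = 3790.1 kW
Heat supplied = 13644 MJ/h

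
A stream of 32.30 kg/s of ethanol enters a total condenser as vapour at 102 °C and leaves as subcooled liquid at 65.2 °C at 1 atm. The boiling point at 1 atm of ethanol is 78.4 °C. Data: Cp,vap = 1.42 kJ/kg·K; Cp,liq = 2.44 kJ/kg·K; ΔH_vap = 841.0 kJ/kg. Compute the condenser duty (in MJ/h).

Q_c = 105000 MJ/h

vapour 102→78.4 °C: -33.512 kJ/kg
condensation at 78.4 °C: -841 kJ/kg
liquid 78.4→65.2 °C: -32.208 kJ/kg
Δh = -33.512 + -841 + -32.208 = -906.72 kJ/kg
Q = ṁ·Δh = 32.30 kg/s × -906.72 kJ/kg = -29287 kJ/s
|Q| = 29287 kW = 105430 MJ/h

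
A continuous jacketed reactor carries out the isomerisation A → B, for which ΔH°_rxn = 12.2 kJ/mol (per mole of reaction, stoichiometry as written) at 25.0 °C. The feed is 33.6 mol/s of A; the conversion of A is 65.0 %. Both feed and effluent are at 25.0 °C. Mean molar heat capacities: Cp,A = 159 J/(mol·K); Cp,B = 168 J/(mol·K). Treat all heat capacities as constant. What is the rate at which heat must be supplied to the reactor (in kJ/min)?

Extent of reaction ξ = 0.650 × 33.6 = 21.84 mol/s
Reaction term: ξ·ΔH°_rxn = 21.84 × 12.2 = 266.45 kJ/s
Q = ΔH = 266.45 kJ/s = 266.45 kW
Heat supplied = 15987 kJ/min

Q_in = 16000 kJ/min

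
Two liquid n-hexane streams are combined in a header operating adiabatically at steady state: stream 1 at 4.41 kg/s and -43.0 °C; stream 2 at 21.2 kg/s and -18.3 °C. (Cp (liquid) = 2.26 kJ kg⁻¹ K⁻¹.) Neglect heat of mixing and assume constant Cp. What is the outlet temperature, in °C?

T_out = -22.6 °C

Energy balance with Q = 0: Σ ṁᵢCp,ᵢ(T_out − Tᵢ) = 0
T_out = Σ ṁᵢCp,ᵢTᵢ / Σ ṁᵢCp,ᵢ
      = -1305.4 / 57.879 = -22.553 °C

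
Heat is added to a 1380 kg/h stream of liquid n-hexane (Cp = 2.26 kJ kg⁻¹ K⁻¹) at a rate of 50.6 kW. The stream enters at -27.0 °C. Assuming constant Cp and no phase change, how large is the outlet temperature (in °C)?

T_out = 31.4 °C

Q = 50.6 kW = 182160 kJ/h
ΔT = Q/(ṁ·Cp) = 182160/(1380×2.26) = 58.407 K
T_out = -27.0 + 58.407 = 31.407 °C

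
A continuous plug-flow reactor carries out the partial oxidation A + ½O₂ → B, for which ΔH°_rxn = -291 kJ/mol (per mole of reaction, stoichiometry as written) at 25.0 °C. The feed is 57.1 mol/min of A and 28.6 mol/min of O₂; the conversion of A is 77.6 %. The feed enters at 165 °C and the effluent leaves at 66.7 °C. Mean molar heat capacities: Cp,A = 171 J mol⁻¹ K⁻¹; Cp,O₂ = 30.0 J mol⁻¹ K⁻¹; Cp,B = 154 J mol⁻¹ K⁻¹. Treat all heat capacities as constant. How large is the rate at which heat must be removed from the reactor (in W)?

Extent of reaction ξ = 0.776 × 57.1 = 44.31 mol/min
Reaction term: ξ·ΔH°_rxn = 44.31 × -291 = -12894 kJ/min
Sensible, feed 165→25 °C: -1487.1 kJ/min
Outlet flows (mol/min): A 12.79, O₂ 6.4452, B 44.31
Sensible, products 25→66.7 °C: 383.81 kJ/min
Q = ΔH = -13997 kJ/min = -233.29 kW
Heat removed = 233290 W

Q_out = 233000 W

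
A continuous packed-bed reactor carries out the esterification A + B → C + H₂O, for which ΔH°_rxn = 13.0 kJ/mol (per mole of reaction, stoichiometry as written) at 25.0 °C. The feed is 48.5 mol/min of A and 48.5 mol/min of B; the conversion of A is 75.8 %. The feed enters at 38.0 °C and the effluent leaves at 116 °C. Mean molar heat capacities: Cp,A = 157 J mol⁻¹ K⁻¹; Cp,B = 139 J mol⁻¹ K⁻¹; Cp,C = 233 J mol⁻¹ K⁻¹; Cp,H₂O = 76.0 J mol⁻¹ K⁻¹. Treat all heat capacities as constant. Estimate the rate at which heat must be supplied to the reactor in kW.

Q_in = 27.4 kW

Extent of reaction ξ = 0.758 × 48.5 = 36.763 mol/min
Reaction term: ξ·ΔH°_rxn = 36.763 × 13.0 = 477.92 kJ/min
Sensible, feed 38.0→25 °C: -186.63 kJ/min
Outlet flows (mol/min): A 11.737, B 11.737, C 36.763, H₂O 36.763
Sensible, products 25→116 °C: 1349.9 kJ/min
Q = ΔH = 1641.2 kJ/min = 27.353 kW
Heat supplied = 27.353 kW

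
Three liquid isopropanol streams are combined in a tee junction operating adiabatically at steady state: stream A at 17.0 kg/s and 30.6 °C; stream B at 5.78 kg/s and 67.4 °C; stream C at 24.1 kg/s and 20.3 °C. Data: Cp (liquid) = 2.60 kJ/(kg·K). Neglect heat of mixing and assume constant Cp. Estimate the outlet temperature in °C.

Energy balance with Q = 0: Σ ṁᵢCp,ᵢ(T_out − Tᵢ) = 0
T_out = Σ ṁᵢCp,ᵢTᵢ / Σ ṁᵢCp,ᵢ
      = 3637.4 / 121.89 = 29.842 °C

T_out = 29.8 °C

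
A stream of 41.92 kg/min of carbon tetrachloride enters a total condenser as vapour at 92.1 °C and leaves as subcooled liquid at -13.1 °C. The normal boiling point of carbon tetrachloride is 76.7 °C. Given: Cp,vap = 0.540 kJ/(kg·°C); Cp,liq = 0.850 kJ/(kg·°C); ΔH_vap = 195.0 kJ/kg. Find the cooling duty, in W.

vapour 92.1→76.7 °C: -8.316 kJ/kg
condensation at 76.7 °C: -195 kJ/kg
liquid 76.7→-13.1 °C: -76.33 kJ/kg
Δh = -8.316 + -195 + -76.33 = -279.65 kJ/kg
Q = ṁ·Δh = 41.92 kg/min × -279.65 kJ/kg = -11723 kJ/min
|Q| = 195.38 kW = 195380 W

Q_c = 195000 W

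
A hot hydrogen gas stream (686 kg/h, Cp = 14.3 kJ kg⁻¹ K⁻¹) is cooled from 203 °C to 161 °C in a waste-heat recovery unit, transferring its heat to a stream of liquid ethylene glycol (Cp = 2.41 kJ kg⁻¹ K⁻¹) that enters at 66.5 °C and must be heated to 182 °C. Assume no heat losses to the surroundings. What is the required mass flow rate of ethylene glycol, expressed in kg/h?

Heat released by hot stream: Q = 686 × 14.3 × (203 − 161) = 412010 kJ/h
Energy balance on cold side (adiabatic exchanger): Q = ṁ_c·Cp_c·(T_c,out − T_c,in)
ṁ_c = 412010 / [2.41 × (182 − 66.5)] = 1480.2 kg/h

ṁ_c = 1480 kg/h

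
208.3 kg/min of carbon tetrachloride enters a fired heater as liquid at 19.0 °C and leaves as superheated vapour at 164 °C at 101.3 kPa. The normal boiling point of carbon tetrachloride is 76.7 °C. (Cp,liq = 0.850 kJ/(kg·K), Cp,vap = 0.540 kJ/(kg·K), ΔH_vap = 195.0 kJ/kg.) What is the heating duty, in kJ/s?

liquid 19.0→76.7 °C: 49.045 kJ/kg
vaporisation at 76.7 °C: 195 kJ/kg
vapour 76.7→164 °C: 47.142 kJ/kg
Δh = 49.045 + 195 + 47.142 = 291.19 kJ/kg
Q = ṁ·Δh = 208.3 kg/min × 291.19 kJ/kg = 60654 kJ/min
|Q| = 1010.9 kW

Q = 1010 kJ/s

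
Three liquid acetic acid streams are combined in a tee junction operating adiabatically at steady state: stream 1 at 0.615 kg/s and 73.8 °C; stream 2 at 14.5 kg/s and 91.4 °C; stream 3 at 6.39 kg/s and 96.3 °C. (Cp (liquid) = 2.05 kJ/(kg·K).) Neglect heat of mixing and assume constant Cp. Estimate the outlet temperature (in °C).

No heat crosses the boundary, so H_out = H_in.
T_out = Σ ṁᵢCp,ᵢTᵢ / Σ ṁᵢCp,ᵢ
      = 4071.4 / 44.085 = 92.353 °C

T_out = 92.4 °C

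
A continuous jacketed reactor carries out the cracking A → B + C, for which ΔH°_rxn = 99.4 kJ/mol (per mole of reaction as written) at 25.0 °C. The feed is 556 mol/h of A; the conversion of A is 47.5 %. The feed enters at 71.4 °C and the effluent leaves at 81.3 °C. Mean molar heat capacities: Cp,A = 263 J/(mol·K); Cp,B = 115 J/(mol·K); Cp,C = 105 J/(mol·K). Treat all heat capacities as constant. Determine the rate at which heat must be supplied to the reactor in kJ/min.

Extent of reaction ξ = 0.475 × 556 = 264.1 mol/h
Reaction term: ξ·ΔH°_rxn = 264.1 × 99.4 = 26252 kJ/h
Sensible, feed 71.4→25 °C: -6785 kJ/h
Outlet flows (mol/h): A 291.9, B 264.1, C 264.1
Sensible, products 25→81.3 °C: 7593.3 kJ/h
Q = ΔH = 27060 kJ/h = 7.5166 kW
Heat supplied = 451 kJ/min

Q_in = 451 kJ/min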